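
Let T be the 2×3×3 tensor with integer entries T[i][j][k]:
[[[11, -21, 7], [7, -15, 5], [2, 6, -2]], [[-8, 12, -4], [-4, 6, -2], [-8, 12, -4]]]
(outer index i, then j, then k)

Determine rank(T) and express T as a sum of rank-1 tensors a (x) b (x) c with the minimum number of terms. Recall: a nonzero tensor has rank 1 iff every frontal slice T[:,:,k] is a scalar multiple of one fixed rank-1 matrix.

Lower bound: the mode-3 unfolding of T (rows indexed by k, columns by (i,j) = (0,0), (0,1), (0,2), (1,0), (1,1), (1,2)) is [[11, 7, 2, -8, -4, -8], [-21, -15, 6, 12, 6, 12], [7, 5, -2, -4, -2, -4]].
There the 2×2 minor on rows k ∈ {0, 1}, columns (i,j) ∈ {(0,0), (0,1)} is det [[11, 7], [-21, -15]] = -18 ≠ 0, so this unfolding has rank ≥ 2; CP rank is at least every unfolding rank, so rank(T) ≥ 2. (This is only a lower bound: in general the CP rank may exceed every unfolding rank, so we still need to exhibit 2 rank-1 terms summing to T.)
Upper bound — finding two terms. Write S_k = T[:,:,k] for the frontal slices: S₀ = [[11, 7, 2], [-8, -4, -8]], S₁ = [[-21, -15, 6], [12, 6, 12]], S₂ = [[7, 5, -2], [-4, -2, -4]].
If T = a₁ (x) b₁ (x) c₁ + a₂ (x) b₂ (x) c₂ then each S_k = c₁[k]·a₁b₁ᵀ + c₂[k]·a₂b₂ᵀ. S₀ and S₁ are linearly independent, so a₁b₁ᵀ and a₂b₂ᵀ must span the same plane of matrices: they are the rank-1 matrices of the form x·S₀ + y·S₁.
The 2×2 minor of x·S₀ + y·S₁ on rows {0,1}, columns {0,1} is 12·x² − 54·xy + 54·y² = 6·(2·x − 3·y)(x − 3·y), vanishing at (x:y) = (3:2) and (3:1).
M₁ = 3·S₀ + 2·S₁ = [[-9, -9, 18], [0, 0, 0]] = (-9)·[1, 0][1, 1, -2]ᵀ and M₂ = 3·S₀ + S₁ = [[12, 6, 12], [-12, -6, -12]] = 6·[1, -1][2, 1, 2]ᵀ, so take a₁ = [1, 0], b₁ = [1, 1, -2], a₂ = [1, -1], b₂ = [2, 1, 2].
Each slice is an integer combination of E₁ = a₁b₁ᵀ and E₂ = a₂b₂ᵀ: S₀ = 3·E₁ + 4·E₂, S₁ = −9·E₁ − 6·E₂, S₂ = 3·E₁ + 2·E₂; reading off coefficients, c₁ = [3, -9, 3] and c₂ = [4, -6, 2].
Hence T = [1, 0] (x) [1, 1, -2] (x) [3, -9, 3] + [1, -1] (x) [2, 1, 2] (x) [4, -6, 2], so rank(T) ≤ 2.
These bounds meet, so rank(T) = 2.
Check entry T[1,0,2] = -4: (0)·(1)·(3) + (-1)·(2)·(2) = -4.

rank(T) = 2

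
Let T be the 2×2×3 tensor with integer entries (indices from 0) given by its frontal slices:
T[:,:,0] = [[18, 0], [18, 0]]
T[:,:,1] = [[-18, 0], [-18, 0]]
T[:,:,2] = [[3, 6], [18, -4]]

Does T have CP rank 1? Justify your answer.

No

The mode-2 unfolding of T (rows indexed by j, columns by (i,k) = (0,0), (0,1), (0,2), (1,0), (1,1), (1,2)) is [[18, -18, 3, 18, -18, 18], [0, 0, 6, 0, 0, -4]].
There the 2×2 minor on rows j ∈ {0, 1}, columns (i,k) ∈ {(0,0), (0,2)} is det [[18, 3], [0, 6]] = 108 ≠ 0, so this unfolding has rank ≥ 2; CP rank is at least every unfolding rank, so rank(T) ≥ 2.
In particular rank(T) ≥ 2 > 1, so T is not rank-1.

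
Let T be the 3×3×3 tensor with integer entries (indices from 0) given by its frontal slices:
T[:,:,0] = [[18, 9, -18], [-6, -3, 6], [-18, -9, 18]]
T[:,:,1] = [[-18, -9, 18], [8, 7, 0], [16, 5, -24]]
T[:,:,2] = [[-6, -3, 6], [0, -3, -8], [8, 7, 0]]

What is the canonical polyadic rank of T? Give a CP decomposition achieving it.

rank(T) = 2

Lower bound: the mode-1 unfolding of T (rows indexed by i, columns by (j,k) = (0,0), (0,1), (0,2), (1,0), (1,1), (1,2), (2,0), (2,1), (2,2)) is [[18, -18, -6, 9, -9, -3, -18, 18, 6], [-6, 8, 0, -3, 7, -3, 6, 0, -8], [-18, 16, 8, -9, 5, 7, 18, -24, 0]].
There the 2×2 minor on rows i ∈ {0, 1}, columns (j,k) ∈ {(0,0), (0,1)} is det [[18, -18], [-6, 8]] = 36 ≠ 0, so this unfolding has rank ≥ 2; CP rank is at least every unfolding rank, so rank(T) ≥ 2. (Flattening ranks never certify an upper bound on CP rank; for that we must actually write T with 2 rank-1 terms.)
Upper bound — finding two terms. Write S_k = T[:,:,k] for the frontal slices: S₀ = [[18, 9, -18], [-6, -3, 6], [-18, -9, 18]], S₁ = [[-18, -9, 18], [8, 7, 0], [16, 5, -24]], S₂ = [[-6, -3, 6], [0, -3, -8], [8, 7, 0]].
If T = a₁ (x) b₁ (x) c₁ + a₂ (x) b₂ (x) c₂ then each S_k = c₁[k]·a₁b₁ᵀ + c₂[k]·a₂b₂ᵀ. S₀ and S₁ are linearly independent, so a₁b₁ᵀ and a₂b₂ᵀ must span the same plane of matrices: they are the rank-1 matrices of the form x·S₀ + y·S₁.
The 2×2 minor of x·S₀ + y·S₁ on rows {0,1}, columns {0,1} is 54·xy − 54·y² = 54·(x − y)(y), vanishing at (x:y) = (1:1) and (1:0).
M₁ = S₀ + S₁ = [[0, 0, 0], [2, 4, 6], [-2, -4, -6]] = 2·(0, 1, -1)(1, 2, 3)ᵀ and M₂ = S₀ = [[18, 9, -18], [-6, -3, 6], [-18, -9, 18]] = 3·(3, -1, -3)(2, 1, -2)ᵀ, so take a₁ = (0, 1, -1), b₁ = (1, 2, 3), a₂ = (3, -1, -3), b₂ = (2, 1, -2).
Each slice is an integer combination of E₁ = a₁b₁ᵀ and E₂ = a₂b₂ᵀ: S₀ = 3·E₂, S₁ = 2·E₁ − 3·E₂, S₂ = −2·E₁ − E₂; reading off coefficients, c₁ = (0, 2, -2) and c₂ = (3, -3, -1).
Hence T = (0, 1, -1) (x) (1, 2, 3) (x) (0, 2, -2) + (3, -1, -3) (x) (2, 1, -2) (x) (3, -3, -1), so rank(T) ≤ 2.
These bounds meet, so rank(T) = 2.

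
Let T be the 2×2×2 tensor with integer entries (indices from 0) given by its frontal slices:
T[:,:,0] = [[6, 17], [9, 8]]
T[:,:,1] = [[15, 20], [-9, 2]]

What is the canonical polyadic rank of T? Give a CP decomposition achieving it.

rank(T) = 2

Lower bound: the mode-3 unfolding of T (rows indexed by k, columns by (i,j) = (0,0), (0,1), (1,0), (1,1)) is [[6, 17, 9, 8], [15, 20, -9, 2]].
There the 2×2 minor on rows k ∈ {0, 1}, columns (i,j) ∈ {(0,0), (0,1)} is det [[6, 17], [15, 20]] = -135 ≠ 0, so this unfolding has rank ≥ 2; CP rank is at least every unfolding rank, so rank(T) ≥ 2. (This is only a lower bound: in general the CP rank may exceed every unfolding rank, so we still need to exhibit 2 rank-1 terms summing to T.)
Upper bound — finding two terms. Write S_k = T[:,:,k] for the frontal slices: S₀ = [[6, 17], [9, 8]], S₁ = [[15, 20], [-9, 2]].
If T = a₁ ⊗ b₁ ⊗ c₁ + a₂ ⊗ b₂ ⊗ c₂ then each S_k = c₁[k]·a₁b₁ᵀ + c₂[k]·a₂b₂ᵀ. S₀ and S₁ are linearly independent, so a₁b₁ᵀ and a₂b₂ᵀ must span the same plane of matrices: they are the rank-1 matrices of the form x·S₀ + y·S₁.
det(x·S₀ + y·S₁) is −105·x² + 105·xy + 210·y² = (-105)·(x − 2·y)(x + y), vanishing at (x:y) = (2:1) and (1:-1).
M₁ = 2·S₀ + S₁ = [[27, 54], [9, 18]] = 9·[3, 1][1, 2]ᵀ and M₂ = S₀ − S₁ = [[-9, -3], [18, 6]] = (-3)·[1, -2][3, 1]ᵀ, so take a₁ = [3, 1], b₁ = [1, 2], a₂ = [1, -2], b₂ = [3, 1].
Each slice is an integer combination of E₁ = a₁b₁ᵀ and E₂ = a₂b₂ᵀ: S₀ = 3·E₁ − E₂, S₁ = 3·E₁ + 2·E₂; reading off coefficients, c₁ = [3, 3] and c₂ = [-1, 2].
Hence T = [3, 1] ⊗ [1, 2] ⊗ [3, 3] + [1, -2] ⊗ [3, 1] ⊗ [-1, 2], so rank(T) ≤ 2.
These bounds meet, so rank(T) = 2.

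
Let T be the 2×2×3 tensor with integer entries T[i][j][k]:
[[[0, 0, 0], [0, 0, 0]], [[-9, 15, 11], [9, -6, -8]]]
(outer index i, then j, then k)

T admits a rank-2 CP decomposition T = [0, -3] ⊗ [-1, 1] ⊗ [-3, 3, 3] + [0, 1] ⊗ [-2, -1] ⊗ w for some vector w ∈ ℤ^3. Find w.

w = [0, -3, -1]

Subtract the known terms from T to get the rank-1 residual R = [0, 1] ⊗ [-2, -1] ⊗ w, so R[i,j,k] = a[i]·b[j]·w[k]. Pick indices with nonzero a[1]·b[0] = (1)·(-2) = -2. Only the fibre through (1,0,·) is needed: R[1,0,:] = T[1,0,:] − Σₗ aₗ[1]bₗ[0]cₗ = [-9, 15, 11] − (-3)·(-1)·[-3, 3, 3] = [0, 6, 2]. Then w[k] = R[1,0,k] / -2 for each k, giving w = [0, 6, 2] / -2 = [0, -3, -1].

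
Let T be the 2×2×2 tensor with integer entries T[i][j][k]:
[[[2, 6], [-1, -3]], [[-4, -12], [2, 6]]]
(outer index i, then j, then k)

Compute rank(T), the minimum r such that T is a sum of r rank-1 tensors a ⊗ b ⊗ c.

Lower bound: T ≠ 0 (e.g. T[0,0,0] = 2), so rank(T) ≥ 1.
Upper bound: if T = a ⊗ b ⊗ c then every fibre of T is a multiple of the corresponding factor, so read the factors off the fibres through the nonzero entry T[0,0,0] = 2.
The mode-1 fibre T[:,0,0] = [2, -4] gives a = [1, -2] (primitive direction); the mode-2 fibre T[0,:,0] = [2, -1] gives b = [2, -1]; then c[k] = T[0,0,k] / (a[0]·b[0]) = [2, 6] / 2 = [1, 3].
Expanding [1, -2] ⊗ [2, -1] ⊗ [1, 3] reproduces all 8 entries of T, so T = [1, -2] ⊗ [2, -1] ⊗ [1, 3] and rank(T) ≤ 1.
These bounds meet, so rank(T) = 1.
Check entry T[0,0,1] = 6: (1)·(2)·(3) = 6.

1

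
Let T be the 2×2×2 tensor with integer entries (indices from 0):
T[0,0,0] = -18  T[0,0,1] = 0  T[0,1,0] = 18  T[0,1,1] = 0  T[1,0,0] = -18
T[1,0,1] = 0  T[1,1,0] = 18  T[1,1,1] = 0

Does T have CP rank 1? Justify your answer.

Yes

If T = a (x) b (x) c then every fibre of T is a multiple of the corresponding factor, so read the factors off the fibres through the nonzero entry T[0,0,0] = -18.
The mode-1 fibre T[:,0,0] = [-18, -18] gives a = (1, 1) (primitive direction); the mode-2 fibre T[0,:,0] = [-18, 18] gives b = (1, -1); then c[k] = T[0,0,k] / (a[0]·b[0]) = [-18, 0] / 1 = (-18, 0).
Expanding (1, 1) (x) (1, -1) (x) (-18, 0) reproduces all 8 entries of T, so T = (1, 1) (x) (1, -1) (x) (-18, 0) and rank(T) ≤ 1.
Equivalently every frontal slice T[:,:,k] is c[k] times the rank-1 matrix (1, 1) (x) (1, -1). So T has rank 1 (it is nonzero).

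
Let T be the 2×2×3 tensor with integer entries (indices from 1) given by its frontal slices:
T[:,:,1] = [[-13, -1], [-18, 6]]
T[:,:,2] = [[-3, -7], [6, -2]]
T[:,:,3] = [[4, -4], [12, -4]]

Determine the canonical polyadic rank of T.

2

Lower bound: the mode-3 unfolding of T (rows indexed by k, columns by (i,j) = (1,1), (1,2), (2,1), (2,2)) is [[-13, -1, -18, 6], [-3, -7, 6, -2], [4, -4, 12, -4]].
There the 2×2 minor on rows k ∈ {1, 2}, columns (i,j) ∈ {(1,1), (1,2)} is det [[-13, -1], [-3, -7]] = 88 ≠ 0, so this unfolding has rank ≥ 2; CP rank is at least every unfolding rank, so rank(T) ≥ 2. (Flattening ranks never certify an upper bound on CP rank; for that we must actually write T with 2 rank-1 terms.)
Upper bound — finding two terms. Write S_k = T[:,:,k] for the frontal slices: S₁ = [[-13, -1], [-18, 6]], S₂ = [[-3, -7], [6, -2]], S₃ = [[4, -4], [12, -4]].
If T = a₁ ⊗ b₁ ⊗ c₁ + a₂ ⊗ b₂ ⊗ c₂ then each S_k = c₁[k]·a₁b₁ᵀ + c₂[k]·a₂b₂ᵀ. S₁ and S₂ are linearly independent, so a₁b₁ᵀ and a₂b₂ᵀ must span the same plane of matrices: they are the rank-1 matrices of the form x·S₁ + y·S₂.
det(x·S₁ + y·S₂) is −96·x² − 112·xy + 48·y² = (-16)·(2·x + 3·y)(3·x − y), vanishing at (x:y) = (3:-2) and (1:3).
M₁ = 3·S₁ − 2·S₂ = [[-33, 11], [-66, 22]] = (-11)·(1, 2)(3, -1)ᵀ and M₂ = S₁ + 3·S₂ = [[-22, -22], [0, 0]] = (-22)·(1, 0)(1, 1)ᵀ, so take a₁ = (1, 2), b₁ = (3, -1), a₂ = (1, 0), b₂ = (1, 1).
Each slice is an integer combination of E₁ = a₁b₁ᵀ and E₂ = a₂b₂ᵀ: S₁ = −3·E₁ − 4·E₂, S₂ = E₁ − 6·E₂, S₃ = 2·E₁ − 2·E₂; reading off coefficients, c₁ = (-3, 1, 2) and c₂ = (-4, -6, -2).
Hence T = (1, 2) ⊗ (3, -1) ⊗ (-3, 1, 2) + (1, 0) ⊗ (1, 1) ⊗ (-4, -6, -2), so rank(T) ≤ 2.
These bounds meet, so rank(T) = 2.
Check entry T[1,1,2] = -3: (1)·(3)·(1) + (1)·(1)·(-6) = -3.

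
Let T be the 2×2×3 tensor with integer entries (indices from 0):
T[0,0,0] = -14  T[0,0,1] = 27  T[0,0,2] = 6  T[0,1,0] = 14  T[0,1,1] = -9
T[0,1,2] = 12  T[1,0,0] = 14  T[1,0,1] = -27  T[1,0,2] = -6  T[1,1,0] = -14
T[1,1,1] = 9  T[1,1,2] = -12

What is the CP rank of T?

Lower bound: the mode-3 unfolding of T (rows indexed by k, columns by (i,j) = (0,0), (0,1), (1,0), (1,1)) is [[-14, 14, 14, -14], [27, -9, -27, 9], [6, 12, -6, -12]].
There the 2×2 minor on rows k ∈ {0, 1}, columns (i,j) ∈ {(0,0), (0,1)} is det [[-14, 14], [27, -9]] = -252 ≠ 0, so this unfolding has rank ≥ 2; CP rank is at least every unfolding rank, so rank(T) ≥ 2. (This is only a lower bound: in general the CP rank may exceed every unfolding rank, so we still need to exhibit 2 rank-1 terms summing to T.)
Upper bound — finding two terms. Every mode-1 slice of T is a multiple of one matrix: T[i,:,:] = a[i]·M with a = [1, -1] and M = [[-14, 27, 6], [14, -9, 12]] (rows indexed by j, columns by k). So it suffices to write M as a sum of two rank-1 matrices.
Splitting M by its rows (j = 0, 1), M = [1, 0][-14, 27, 6]ᵀ + [0, 1][14, -9, 12]ᵀ.
Hence T = [1, -1] ⊗ [1, 0] ⊗ [-14, 27, 6] + [1, -1] ⊗ [0, 1] ⊗ [14, -9, 12], so rank(T) ≤ 2.
These bounds meet, so rank(T) = 2.

2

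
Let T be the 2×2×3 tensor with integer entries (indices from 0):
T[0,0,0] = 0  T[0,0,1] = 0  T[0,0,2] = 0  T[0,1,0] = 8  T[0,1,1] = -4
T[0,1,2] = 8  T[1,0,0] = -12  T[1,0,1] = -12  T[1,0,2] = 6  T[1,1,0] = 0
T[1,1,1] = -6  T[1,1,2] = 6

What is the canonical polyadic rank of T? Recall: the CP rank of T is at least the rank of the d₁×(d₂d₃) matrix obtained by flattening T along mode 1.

2

Lower bound: the mode-2 unfolding of T (rows indexed by j, columns by (i,k) = (0,0), (0,1), (0,2), (1,0), (1,1), (1,2)) is [[0, 0, 0, -12, -12, 6], [8, -4, 8, 0, -6, 6]].
There the 2×2 minor on rows j ∈ {0, 1}, columns (i,k) ∈ {(0,0), (1,0)} is det [[0, -12], [8, 0]] = 96 ≠ 0, so this unfolding has rank ≥ 2; CP rank is at least every unfolding rank, so rank(T) ≥ 2. (Unfolding ranks only ever bound the CP rank from below — rank(T) can be strictly larger than all of them — so the matching upper bound has to come from an explicit 2-term decomposition.)
Upper bound — finding two terms. Write S_k = T[:,:,k] for the frontal slices: S₀ = [[0, 8], [-12, 0]], S₁ = [[0, -4], [-12, -6]], S₂ = [[0, 8], [6, 6]].
If T = a₁ ⊗ b₁ ⊗ c₁ + a₂ ⊗ b₂ ⊗ c₂ then each S_k = c₁[k]·a₁b₁ᵀ + c₂[k]·a₂b₂ᵀ. S₀ and S₁ are linearly independent, so a₁b₁ᵀ and a₂b₂ᵀ must span the same plane of matrices: they are the rank-1 matrices of the form x·S₀ + y·S₁.
det(x·S₀ + y·S₁) is 96·x² + 48·xy − 48·y² = 48·(2·x − y)(x + y), vanishing at (x:y) = (1:2) and (1:-1).
M₁ = S₀ + 2·S₁ = [[0, 0], [-36, -12]] = (-12)·[0, 1][3, 1]ᵀ and M₂ = S₀ − S₁ = [[0, 12], [0, 6]] = 6·[2, 1][0, 1]ᵀ, so take a₁ = [0, 1], b₁ = [3, 1], a₂ = [2, 1], b₂ = [0, 1].
Each slice is an integer combination of E₁ = a₁b₁ᵀ and E₂ = a₂b₂ᵀ: S₀ = −4·E₁ + 4·E₂, S₁ = −4·E₁ − 2·E₂, S₂ = 2·E₁ + 4·E₂; reading off coefficients, c₁ = [-4, -4, 2] and c₂ = [4, -2, 4].
Hence T = [0, 1] ⊗ [3, 1] ⊗ [-4, -4, 2] + [2, 1] ⊗ [0, 1] ⊗ [4, -2, 4], so rank(T) ≤ 2.
These bounds meet, so rank(T) = 2.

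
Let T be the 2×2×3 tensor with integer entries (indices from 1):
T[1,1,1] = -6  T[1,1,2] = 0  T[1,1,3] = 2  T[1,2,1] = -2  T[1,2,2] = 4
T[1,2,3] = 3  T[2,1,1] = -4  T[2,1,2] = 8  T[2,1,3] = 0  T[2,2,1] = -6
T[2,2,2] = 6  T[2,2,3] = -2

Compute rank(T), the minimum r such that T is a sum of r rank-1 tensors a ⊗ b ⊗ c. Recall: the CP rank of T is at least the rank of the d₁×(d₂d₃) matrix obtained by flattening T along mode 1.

3

Lower bound: the mode-3 unfolding of T (rows indexed by k, columns by (i,j) = (1,1), (1,2), (2,1), (2,2)) is [[-6, -2, -4, -6], [0, 4, 8, 6], [2, 3, 0, -2]].
There the 3×3 minor on rows k ∈ {1, 2, 3}, columns (i,j) ∈ {(1,1), (1,2), (2,1)} is det [[-6, -2, -4], [0, 4, 8], [2, 3, 0]] = 144 ≠ 0, so this unfolding has rank ≥ 3; CP rank is at least every unfolding rank, so rank(T) ≥ 3. (Unfolding ranks only ever bound the CP rank from below — rank(T) can be strictly larger than all of them — so the matching upper bound has to come from an explicit 3-term decomposition.)
Upper bound: T is a sum of 3 rank-1 terms, T = [1, -1] ⊗ [0, 1] ⊗ [2, 2, 2] + [1, 0] ⊗ [2, 1] ⊗ [-2, -2, 1] + [1, 2] ⊗ [1, 1] ⊗ [-2, 4, 0] (written with every a and b primitive with positive leading entry and the scale carried by c; CP decompositions are not unique, and this one is verified by expanding entrywise), so rank(T) ≤ 3.
These bounds meet, so rank(T) = 3.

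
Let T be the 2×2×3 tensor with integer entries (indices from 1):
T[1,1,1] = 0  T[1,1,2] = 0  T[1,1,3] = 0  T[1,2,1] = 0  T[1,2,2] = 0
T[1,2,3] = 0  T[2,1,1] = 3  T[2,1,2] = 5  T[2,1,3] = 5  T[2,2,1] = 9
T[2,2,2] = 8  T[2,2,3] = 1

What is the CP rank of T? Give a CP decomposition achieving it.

Lower bound: in the mode-3 unfolding of T (rows indexed by k, columns by (i,j)) the 2×2 minor on rows k ∈ {1, 2}, columns (i,j) ∈ {(2,1), (2,2)} is det [[3, 9], [5, 8]] = -21 ≠ 0, so that unfolding has rank ≥ 2 and hence rank(T) ≥ 2 (CP rank is at least every unfolding rank, though it can be larger).
Upper bound: T[i,:,:] = a[i]·M for every slice, with a = (0, 1) and M = [[3, 5, 5], [9, 8, 1]] (rows j, columns k).
Splitting M by its rows (j = 1, 2), M = (1, 0)(3, 5, 5)ᵀ + (0, 1)(9, 8, 1)ᵀ.
Hence T = (0, 1) (x) (1, 0) (x) (3, 5, 5) + (0, 1) (x) (0, 1) (x) (9, 8, 1), so rank(T) ≤ 2.
These bounds meet, so rank(T) = 2.

rank(T) = 2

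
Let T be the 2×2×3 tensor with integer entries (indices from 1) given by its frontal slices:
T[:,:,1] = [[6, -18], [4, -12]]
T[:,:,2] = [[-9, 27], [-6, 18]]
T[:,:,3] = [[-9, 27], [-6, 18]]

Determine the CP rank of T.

Lower bound: T ≠ 0 (e.g. T[1,1,1] = 6), so rank(T) ≥ 1.
Upper bound: if T = a ∘ b ∘ c then every fibre of T is a multiple of the corresponding factor, so read the factors off the fibres through the nonzero entry T[1,1,1] = 6.
The mode-1 fibre T[:,1,1] = [6, 4] gives a = [3, 2] (primitive direction); the mode-2 fibre T[1,:,1] = [6, -18] gives b = [1, -3]; then c[k] = T[1,1,k] / (a[1]·b[1]) = [6, -9, -9] / 3 = [2, -3, -3].
Expanding [3, 2] ∘ [1, -3] ∘ [2, -3, -3] reproduces all 12 entries of T, so T = [3, 2] ∘ [1, -3] ∘ [2, -3, -3] and rank(T) ≤ 1.
These bounds meet, so rank(T) = 1.

1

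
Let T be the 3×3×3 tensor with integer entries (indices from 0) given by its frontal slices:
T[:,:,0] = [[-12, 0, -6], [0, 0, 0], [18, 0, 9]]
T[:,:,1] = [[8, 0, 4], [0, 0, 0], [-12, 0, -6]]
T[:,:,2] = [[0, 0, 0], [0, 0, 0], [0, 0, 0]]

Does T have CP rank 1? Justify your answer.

If T = a ∘ b ∘ c then every fibre of T is a multiple of the corresponding factor, so read the factors off the fibres through the nonzero entry T[0,0,0] = -12.
The mode-1 fibre T[:,0,0] = [-12, 0, 18] gives a = (2, 0, -3) (primitive direction); the mode-2 fibre T[0,:,0] = [-12, 0, -6] gives b = (2, 0, 1); then c[k] = T[0,0,k] / (a[0]·b[0]) = [-12, 8, 0] / 4 = (-3, 2, 0).
Expanding (2, 0, -3) ∘ (2, 0, 1) ∘ (-3, 2, 0) reproduces all 27 entries of T, so T = (2, 0, -3) ∘ (2, 0, 1) ∘ (-3, 2, 0) and rank(T) ≤ 1.
Equivalently every frontal slice T[:,:,k] is c[k] times the rank-1 matrix (2, 0, -3) ∘ (2, 0, 1). So T has rank 1 (it is nonzero).

Yes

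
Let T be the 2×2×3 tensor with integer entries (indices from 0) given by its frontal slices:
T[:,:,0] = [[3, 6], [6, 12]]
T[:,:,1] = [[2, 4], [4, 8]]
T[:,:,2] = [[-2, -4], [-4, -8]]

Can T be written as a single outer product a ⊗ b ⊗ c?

If T = a ⊗ b ⊗ c then every fibre of T is a multiple of the corresponding factor, so read the factors off the fibres through the nonzero entry T[0,0,0] = 3.
The mode-1 fibre T[:,0,0] = [3, 6] gives a = [1, 2] (primitive direction); the mode-2 fibre T[0,:,0] = [3, 6] gives b = [1, 2]; then c[k] = T[0,0,k] / (a[0]·b[0]) = [3, 2, -2] / 1 = [3, 2, -2].
Expanding [1, 2] ⊗ [1, 2] ⊗ [3, 2, -2] reproduces all 12 entries of T, so T = [1, 2] ⊗ [1, 2] ⊗ [3, 2, -2] and rank(T) ≤ 1.
Equivalently every frontal slice T[:,:,k] is c[k] times the rank-1 matrix [1, 2] ⊗ [1, 2]. So T has rank 1 (it is nonzero).

Yes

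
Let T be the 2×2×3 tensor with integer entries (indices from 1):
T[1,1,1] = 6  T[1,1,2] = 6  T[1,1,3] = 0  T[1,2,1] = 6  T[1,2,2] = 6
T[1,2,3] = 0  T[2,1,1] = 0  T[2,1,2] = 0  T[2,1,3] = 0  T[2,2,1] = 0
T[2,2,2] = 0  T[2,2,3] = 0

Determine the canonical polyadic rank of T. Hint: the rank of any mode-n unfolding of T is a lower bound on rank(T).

1

Lower bound: T ≠ 0 (e.g. T[1,1,1] = 6), so rank(T) ≥ 1.
Upper bound: if T = a ⊗ b ⊗ c then every fibre of T is a multiple of the corresponding factor, so read the factors off the fibres through the nonzero entry T[1,1,1] = 6.
The mode-1 fibre T[:,1,1] = [6, 0] gives a = [1, 0] (primitive direction); the mode-2 fibre T[1,:,1] = [6, 6] gives b = [1, 1]; then c[k] = T[1,1,k] / (a[1]·b[1]) = [6, 6, 0] / 1 = [6, 6, 0].
Expanding [1, 0] ⊗ [1, 1] ⊗ [6, 6, 0] reproduces all 12 entries of T, so T = [1, 0] ⊗ [1, 1] ⊗ [6, 6, 0] and rank(T) ≤ 1.
These bounds meet, so rank(T) = 1.
Check entry T[1,1,3] = 0: (1)·(1)·(0) = 0.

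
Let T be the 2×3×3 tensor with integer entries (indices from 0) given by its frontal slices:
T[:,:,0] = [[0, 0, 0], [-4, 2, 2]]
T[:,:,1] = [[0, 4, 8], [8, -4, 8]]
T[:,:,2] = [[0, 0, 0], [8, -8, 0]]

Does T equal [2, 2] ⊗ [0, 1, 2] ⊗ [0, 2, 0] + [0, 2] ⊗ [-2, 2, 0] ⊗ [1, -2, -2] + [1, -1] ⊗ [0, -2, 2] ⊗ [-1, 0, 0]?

No

Reconstruct entry (0,1,0) from the claimed factors: Σₗ aₗ[0]bₗ[1]cₗ[0] = (2)·(1)·(0) + (0)·(2)·(1) + (1)·(-2)·(-1) = 2, but T[0,1,0] = 0. The claim is false.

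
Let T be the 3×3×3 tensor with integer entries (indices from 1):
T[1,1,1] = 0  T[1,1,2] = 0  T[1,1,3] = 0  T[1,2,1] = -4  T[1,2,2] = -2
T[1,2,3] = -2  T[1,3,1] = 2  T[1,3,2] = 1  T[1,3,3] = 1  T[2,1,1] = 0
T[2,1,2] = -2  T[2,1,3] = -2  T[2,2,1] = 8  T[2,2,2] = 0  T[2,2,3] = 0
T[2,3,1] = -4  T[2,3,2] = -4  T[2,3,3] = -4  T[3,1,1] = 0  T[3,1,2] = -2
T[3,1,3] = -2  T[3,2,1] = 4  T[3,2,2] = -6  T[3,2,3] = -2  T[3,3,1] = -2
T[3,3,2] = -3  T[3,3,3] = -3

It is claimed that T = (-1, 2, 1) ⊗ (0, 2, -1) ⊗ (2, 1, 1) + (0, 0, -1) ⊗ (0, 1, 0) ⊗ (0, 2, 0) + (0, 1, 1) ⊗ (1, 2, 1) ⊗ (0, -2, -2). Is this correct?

Reconstruct entry (3,2,2) from the claimed factors: Σₗ aₗ[3]bₗ[2]cₗ[2] = (1)·(2)·(1) + (-1)·(1)·(2) + (1)·(2)·(-2) = -4, but T[3,2,2] = -6. The claim is false.

No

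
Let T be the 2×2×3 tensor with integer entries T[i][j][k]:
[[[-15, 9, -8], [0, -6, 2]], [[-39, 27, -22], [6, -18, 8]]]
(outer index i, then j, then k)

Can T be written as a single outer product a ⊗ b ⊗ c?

No

The mode-2 unfolding of T (rows indexed by j, columns by (i,k) = (0,0), (0,1), (0,2), (1,0), (1,1), (1,2)) is [[-15, 9, -8, -39, 27, -22], [0, -6, 2, 6, -18, 8]].
There the 2×2 minor on rows j ∈ {0, 1}, columns (i,k) ∈ {(0,0), (0,1)} is det [[-15, 9], [0, -6]] = 90 ≠ 0, so this unfolding has rank ≥ 2; CP rank is at least every unfolding rank, so rank(T) ≥ 2.
In particular rank(T) ≥ 2 > 1, so T is not rank-1.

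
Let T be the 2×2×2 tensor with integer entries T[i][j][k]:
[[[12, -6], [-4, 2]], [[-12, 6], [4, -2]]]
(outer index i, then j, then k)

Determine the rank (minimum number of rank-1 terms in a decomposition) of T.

1

Lower bound: T ≠ 0 (e.g. T[0,0,0] = 12), so rank(T) ≥ 1.
Upper bound: if T = a ⊗ b ⊗ c then every fibre of T is a multiple of the corresponding factor, so read the factors off the fibres through the nonzero entry T[0,0,0] = 12.
The mode-1 fibre T[:,0,0] = [12, -12] gives a = [1, -1] (primitive direction); the mode-2 fibre T[0,:,0] = [12, -4] gives b = [3, -1]; then c[k] = T[0,0,k] / (a[0]·b[0]) = [12, -6] / 3 = [4, -2].
Expanding [1, -1] ⊗ [3, -1] ⊗ [4, -2] reproduces all 8 entries of T, so T = [1, -1] ⊗ [3, -1] ⊗ [4, -2] and rank(T) ≤ 1.
These bounds meet, so rank(T) = 1.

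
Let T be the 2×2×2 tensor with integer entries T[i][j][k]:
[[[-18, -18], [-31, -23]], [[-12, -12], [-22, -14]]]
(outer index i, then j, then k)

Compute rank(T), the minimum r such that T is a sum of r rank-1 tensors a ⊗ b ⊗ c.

2

Lower bound: the mode-3 unfolding of T (rows indexed by k, columns by (i,j) = (0,0), (0,1), (1,0), (1,1)) is [[-18, -31, -12, -22], [-18, -23, -12, -14]].
There the 2×2 minor on rows k ∈ {0, 1}, columns (i,j) ∈ {(0,0), (0,1)} is det [[-18, -31], [-18, -23]] = -144 ≠ 0, so this unfolding has rank ≥ 2; CP rank is at least every unfolding rank, so rank(T) ≥ 2. (This is only a lower bound: in general the CP rank may exceed every unfolding rank, so we still need to exhibit 2 rank-1 terms summing to T.)
Upper bound — finding two terms. Write S_k = T[:,:,k] for the frontal slices: S₀ = [[-18, -31], [-12, -22]], S₁ = [[-18, -23], [-12, -14]].
If T = a₁ ⊗ b₁ ⊗ c₁ + a₂ ⊗ b₂ ⊗ c₂ then each S_k = c₁[k]·a₁b₁ᵀ + c₂[k]·a₂b₂ᵀ. S₀ and S₁ are linearly independent, so a₁b₁ᵀ and a₂b₂ᵀ must span the same plane of matrices: they are the rank-1 matrices of the form x·S₀ + y·S₁.
det(x·S₀ + y·S₁) is 24·x² − 24·y² = 24·(x − y)(x + y), vanishing at (x:y) = (1:1) and (1:-1).
M₁ = S₀ + S₁ = [[-36, -54], [-24, -36]] = (-6)·(3, 2)(2, 3)ᵀ and M₂ = S₀ − S₁ = [[0, -8], [0, -8]] = (-8)·(1, 1)(0, 1)ᵀ, so take a₁ = (3, 2), b₁ = (2, 3), a₂ = (1, 1), b₂ = (0, 1).
Each slice is an integer combination of E₁ = a₁b₁ᵀ and E₂ = a₂b₂ᵀ: S₀ = −3·E₁ − 4·E₂, S₁ = −3·E₁ + 4·E₂; reading off coefficients, c₁ = (-3, -3) and c₂ = (-4, 4).
Hence T = (3, 2) ⊗ (2, 3) ⊗ (-3, -3) + (1, 1) ⊗ (0, 1) ⊗ (-4, 4), so rank(T) ≤ 2.
These bounds meet, so rank(T) = 2.
Check entry T[1,0,1] = -12: (2)·(2)·(-3) + (1)·(0)·(4) = -12.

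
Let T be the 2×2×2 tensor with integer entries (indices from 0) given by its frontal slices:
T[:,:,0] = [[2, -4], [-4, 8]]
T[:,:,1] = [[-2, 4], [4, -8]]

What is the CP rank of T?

Lower bound: T ≠ 0 (e.g. T[0,0,0] = 2), so rank(T) ≥ 1.
Upper bound: if T = a ∘ b ∘ c then every fibre of T is a multiple of the corresponding factor, so read the factors off the fibres through the nonzero entry T[0,0,0] = 2.
The mode-1 fibre T[:,0,0] = [2, -4] gives a = [1, -2] (primitive direction); the mode-2 fibre T[0,:,0] = [2, -4] gives b = [1, -2]; then c[k] = T[0,0,k] / (a[0]·b[0]) = [2, -2] / 1 = [2, -2].
Expanding [1, -2] ∘ [1, -2] ∘ [2, -2] reproduces all 8 entries of T, so T = [1, -2] ∘ [1, -2] ∘ [2, -2] and rank(T) ≤ 1.
These bounds meet, so rank(T) = 1.

1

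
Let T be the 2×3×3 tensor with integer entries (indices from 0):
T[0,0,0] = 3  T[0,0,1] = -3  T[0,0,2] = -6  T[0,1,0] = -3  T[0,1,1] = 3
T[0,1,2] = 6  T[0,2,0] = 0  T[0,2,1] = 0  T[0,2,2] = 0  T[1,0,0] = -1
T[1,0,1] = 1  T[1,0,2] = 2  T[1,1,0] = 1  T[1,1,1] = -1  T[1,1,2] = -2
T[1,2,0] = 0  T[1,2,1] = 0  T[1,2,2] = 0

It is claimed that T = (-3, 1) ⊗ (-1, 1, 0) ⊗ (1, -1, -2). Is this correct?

Reconstruct entrywise from the claimed factors. For example, T[1,1,0] = 1 and Σₗ aₗ[1]bₗ[1]cₗ[0] = (1)·(1)·(1) = 1; checking all 18 entries, every one matches. The claim holds.

Yes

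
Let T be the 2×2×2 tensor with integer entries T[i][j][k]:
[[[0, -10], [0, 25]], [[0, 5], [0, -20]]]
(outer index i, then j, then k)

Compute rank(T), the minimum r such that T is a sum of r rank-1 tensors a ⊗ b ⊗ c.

2

Lower bound: in the mode-1 unfolding of T (rows indexed by i, columns by (j,k)) the 2×2 minor on rows i ∈ {0, 1}, columns (j,k) ∈ {(0,1), (1,1)} is det [[-10, 25], [5, -20]] = 75 ≠ 0, so that unfolding has rank ≥ 2 and hence rank(T) ≥ 2 (CP rank is at least every unfolding rank, though it can be larger).
Upper bound: T[:,:,k] = c[k]·M for every slice, with c = (0, 1) and M = [[-10, 25], [5, -20]] (rows i, columns j).
Splitting M by its rows (i = 0, 1), M = (1, 0)(-10, 25)ᵀ + (0, 1)(5, -20)ᵀ.
Hence T = (1, 0) ⊗ (-10, 25) ⊗ (0, 1) + (0, 1) ⊗ (5, -20) ⊗ (0, 1), so rank(T) ≤ 2.
These bounds meet, so rank(T) = 2.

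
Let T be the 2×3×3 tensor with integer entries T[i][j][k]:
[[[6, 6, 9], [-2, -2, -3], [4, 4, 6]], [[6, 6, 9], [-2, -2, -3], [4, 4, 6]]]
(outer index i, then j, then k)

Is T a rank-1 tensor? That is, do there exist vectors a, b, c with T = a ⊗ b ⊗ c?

Yes

If T = a ⊗ b ⊗ c then every fibre of T is a multiple of the corresponding factor, so read the factors off the fibres through the nonzero entry T[0,0,0] = 6.
The mode-1 fibre T[:,0,0] = [6, 6] gives a = [1, 1] (primitive direction); the mode-2 fibre T[0,:,0] = [6, -2, 4] gives b = [3, -1, 2]; then c[k] = T[0,0,k] / (a[0]·b[0]) = [6, 6, 9] / 3 = [2, 2, 3].
Expanding [1, 1] ⊗ [3, -1, 2] ⊗ [2, 2, 3] reproduces all 18 entries of T, so T = [1, 1] ⊗ [3, -1, 2] ⊗ [2, 2, 3] and rank(T) ≤ 1.
Equivalently every frontal slice T[:,:,k] is c[k] times the rank-1 matrix [1, 1] ⊗ [3, -1, 2]. So T has rank 1 (it is nonzero).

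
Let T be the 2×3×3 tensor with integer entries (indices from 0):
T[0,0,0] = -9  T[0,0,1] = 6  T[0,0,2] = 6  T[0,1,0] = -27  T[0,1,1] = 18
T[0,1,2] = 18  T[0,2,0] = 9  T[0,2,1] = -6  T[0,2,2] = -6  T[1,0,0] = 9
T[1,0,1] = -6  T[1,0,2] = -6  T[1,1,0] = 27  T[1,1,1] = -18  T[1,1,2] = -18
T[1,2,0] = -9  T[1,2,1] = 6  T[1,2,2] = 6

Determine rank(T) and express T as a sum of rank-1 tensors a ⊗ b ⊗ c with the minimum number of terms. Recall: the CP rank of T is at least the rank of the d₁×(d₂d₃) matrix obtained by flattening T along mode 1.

rank(T) = 1

Lower bound: T ≠ 0 (e.g. T[0,0,0] = -9), so rank(T) ≥ 1.
Upper bound: the mode-1 fibre T[:,0,0] = [-9, 9] gives a = (1, -1) (primitive direction); the mode-2 fibre T[0,:,0] = [-9, -27, 9] gives b = (1, 3, -1); then c[k] = T[0,0,k] / (a[0]·b[0]) = [-9, 6, 6] / 1 = (-9, 6, 6).
Expanding (1, -1) ⊗ (1, 3, -1) ⊗ (-9, 6, 6) reproduces all 18 entries of T, so T = (1, -1) ⊗ (1, 3, -1) ⊗ (-9, 6, 6) and rank(T) ≤ 1.
These bounds meet, so rank(T) = 1.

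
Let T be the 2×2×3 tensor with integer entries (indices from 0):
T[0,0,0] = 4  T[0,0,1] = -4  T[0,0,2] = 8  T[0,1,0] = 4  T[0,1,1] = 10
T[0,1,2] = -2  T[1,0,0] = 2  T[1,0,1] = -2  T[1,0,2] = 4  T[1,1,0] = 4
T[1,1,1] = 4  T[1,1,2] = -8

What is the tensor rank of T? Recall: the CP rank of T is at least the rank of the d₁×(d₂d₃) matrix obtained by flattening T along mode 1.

Lower bound: the mode-3 unfolding of T (rows indexed by k, columns by (i,j) = (0,0), (0,1), (1,0), (1,1)) is [[4, 4, 2, 4], [-4, 10, -2, 4], [8, -2, 4, -8]].
There the 3×3 minor on rows k ∈ {0, 1, 2}, columns (i,j) ∈ {(0,0), (0,1), (1,1)} is det [[4, 4, 4], [-4, 10, 4], [8, -2, -8]] = -576 ≠ 0, so this unfolding has rank ≥ 3; CP rank is at least every unfolding rank, so rank(T) ≥ 3. (Flattening ranks never certify an upper bound on CP rank; for that we must actually write T with 3 rank-1 terms.)
Upper bound: T is a sum of 3 rank-1 terms, T = [1, -2] ⊗ [0, 1] ⊗ [0, 2, 2] + [1, 1] ⊗ [0, 1] ⊗ [4, 8, -4] + [2, 1] ⊗ [1, 0] ⊗ [2, -2, 4] (one valid choice — decompositions are not unique — normalised so each a, b is primitive with positive first nonzero entry; check it by expanding all entries), so rank(T) ≤ 3.
These bounds meet, so rank(T) = 3.
Check entry T[1,1,2] = -8: (-2)·(1)·(2) + (1)·(1)·(-4) + (1)·(0)·(4) = -8.

3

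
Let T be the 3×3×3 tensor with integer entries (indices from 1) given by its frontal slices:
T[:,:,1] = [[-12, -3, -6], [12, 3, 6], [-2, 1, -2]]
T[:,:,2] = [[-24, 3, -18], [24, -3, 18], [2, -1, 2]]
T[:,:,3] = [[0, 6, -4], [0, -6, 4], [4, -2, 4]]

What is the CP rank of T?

Lower bound: in the mode-2 unfolding of T (rows indexed by j, columns by (i,k)) the 2×2 minor on rows j ∈ {1, 2}, columns (i,k) ∈ {(1,1), (1,2)} is det [[-12, -24], [-3, 3]] = -108 ≠ 0, so that unfolding has rank ≥ 2 and hence rank(T) ≥ 2 (CP rank is at least every unfolding rank, though it can be larger).
Upper bound: with S_k = T[:,:,k], the two rank-1 terms a₁b₁ᵀ, a₂b₂ᵀ are the rank-1 members of the pencil x·S₁ + y·S₂.
The 2×2 minor of x·S₁ + y·S₂ on rows {1,3}, columns {1,2} is −18·x² + 18·y² = (-18)·(x − y)(x + y), vanishing at (x:y) = (1:1) and (1:-1).
M₁ = S₁ + S₂ = [[-36, 0, -24], [36, 0, 24], [0, 0, 0]] = (-12)·[1, -1, 0][3, 0, 2]ᵀ and M₂ = S₁ − S₂ = [[12, -6, 12], [-12, 6, -12], [-4, 2, -4]] = 2·[3, -3, -1][2, -1, 2]ᵀ, so take a₁ = [1, -1, 0], b₁ = [3, 0, 2], a₂ = [3, -3, -1], b₂ = [2, -1, 2].
Each slice is an integer combination of E₁ = a₁b₁ᵀ and E₂ = a₂b₂ᵀ: S₁ = −6·E₁ + E₂, S₂ = −6·E₁ − E₂, S₃ = 4·E₁ − 2·E₂; reading off coefficients, c₁ = [-6, -6, 4] and c₂ = [1, -1, -2].
Hence T = [1, -1, 0] (x) [3, 0, 2] (x) [-6, -6, 4] + [3, -3, -1] (x) [2, -1, 2] (x) [1, -1, -2], so rank(T) ≤ 2.
These bounds meet, so rank(T) = 2.

2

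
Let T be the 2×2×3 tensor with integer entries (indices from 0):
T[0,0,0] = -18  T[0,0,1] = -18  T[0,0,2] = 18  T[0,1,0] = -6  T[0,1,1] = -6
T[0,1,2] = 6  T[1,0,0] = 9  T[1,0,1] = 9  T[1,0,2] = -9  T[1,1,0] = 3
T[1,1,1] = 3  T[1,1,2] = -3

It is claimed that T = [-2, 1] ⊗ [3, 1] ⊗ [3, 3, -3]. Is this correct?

Reconstruct entrywise from the claimed factors. For example, T[1,0,0] = 9 and Σₗ aₗ[1]bₗ[0]cₗ[0] = (1)·(3)·(3) = 9; checking all 12 entries, every one matches. The claim holds.

Yes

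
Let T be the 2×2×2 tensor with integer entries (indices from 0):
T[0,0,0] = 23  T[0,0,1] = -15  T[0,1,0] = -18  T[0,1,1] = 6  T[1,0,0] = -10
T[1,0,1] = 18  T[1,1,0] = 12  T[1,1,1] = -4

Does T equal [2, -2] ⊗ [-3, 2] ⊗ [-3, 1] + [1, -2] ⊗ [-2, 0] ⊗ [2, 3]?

No

Reconstruct entry (0,0,0) from the claimed factors: Σₗ aₗ[0]bₗ[0]cₗ[0] = (2)·(-3)·(-3) + (1)·(-2)·(2) = 14, but T[0,0,0] = 23. The claim is false.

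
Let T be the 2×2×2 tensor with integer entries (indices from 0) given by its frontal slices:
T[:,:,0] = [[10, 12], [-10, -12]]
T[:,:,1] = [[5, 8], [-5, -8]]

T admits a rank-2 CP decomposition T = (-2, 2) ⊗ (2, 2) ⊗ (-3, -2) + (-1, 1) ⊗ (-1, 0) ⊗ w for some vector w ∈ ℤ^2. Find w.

w = (-2, -3)

Subtract the known terms from T to get the rank-1 residual R = (-1, 1) ⊗ (-1, 0) ⊗ w, so R[i,j,k] = a[i]·b[j]·w[k]. Pick indices with nonzero a[0]·b[0] = (-1)·(-1) = 1. Only the fibre through (0,0,·) is needed: R[0,0,:] = T[0,0,:] − Σₗ aₗ[0]bₗ[0]cₗ = [10, 5] − (-2)·(2)·(-3, -2) = [-2, -3]. Then w[k] = R[0,0,k] / 1 for each k, giving w = [-2, -3] / 1 = (-2, -3).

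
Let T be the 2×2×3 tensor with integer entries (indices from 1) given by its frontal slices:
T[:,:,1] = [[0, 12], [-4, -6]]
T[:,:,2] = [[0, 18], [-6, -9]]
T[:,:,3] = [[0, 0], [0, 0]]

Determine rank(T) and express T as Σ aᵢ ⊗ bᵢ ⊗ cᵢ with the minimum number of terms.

Lower bound: the mode-1 unfolding of T (rows indexed by i, columns by (j,k) = (1,1), (1,2), (1,3), (2,1), (2,2), (2,3)) is [[0, 0, 0, 12, 18, 0], [-4, -6, 0, -6, -9, 0]].
There the 2×2 minor on rows i ∈ {1, 2}, columns (j,k) ∈ {(1,1), (2,1)} is det [[0, 12], [-4, -6]] = 48 ≠ 0, so this unfolding has rank ≥ 2; CP rank is at least every unfolding rank, so rank(T) ≥ 2. (This is only a lower bound: in general the CP rank may exceed every unfolding rank, so we still need to exhibit 2 rank-1 terms summing to T.)
Upper bound — finding two terms. Every mode-3 slice of T is a multiple of one matrix: T[:,:,k] = c[k]·M with c = [2, 3, 0] and M = [[0, 6], [-2, -3]] (rows indexed by i, columns by j). So it suffices to write M as a sum of two rank-1 matrices.
Splitting M by its rows (i = 1, 2), M = [1, 0][0, 6]ᵀ + [0, 1][-2, -3]ᵀ.
Hence T = [1, 0] ⊗ [0, 6] ⊗ [2, 3, 0] + [0, 1] ⊗ [-2, -3] ⊗ [2, 3, 0], so rank(T) ≤ 2.
These bounds meet, so rank(T) = 2.

rank(T) = 2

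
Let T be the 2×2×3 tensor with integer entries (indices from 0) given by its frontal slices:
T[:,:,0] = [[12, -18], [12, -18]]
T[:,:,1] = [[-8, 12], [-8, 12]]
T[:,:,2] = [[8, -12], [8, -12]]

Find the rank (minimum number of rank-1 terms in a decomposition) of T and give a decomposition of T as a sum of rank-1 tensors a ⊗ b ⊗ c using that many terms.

rank(T) = 1

Lower bound: T ≠ 0 (e.g. T[0,0,0] = 12), so rank(T) ≥ 1.
Upper bound: the mode-1 fibre T[:,0,0] = [12, 12] gives a = [1, 1] (primitive direction); the mode-2 fibre T[0,:,0] = [12, -18] gives b = [2, -3]; then c[k] = T[0,0,k] / (a[0]·b[0]) = [12, -8, 8] / 2 = [6, -4, 4].
Expanding [1, 1] ⊗ [2, -3] ⊗ [6, -4, 4] reproduces all 12 entries of T, so T = [1, 1] ⊗ [2, -3] ⊗ [6, -4, 4] and rank(T) ≤ 1.
These bounds meet, so rank(T) = 1.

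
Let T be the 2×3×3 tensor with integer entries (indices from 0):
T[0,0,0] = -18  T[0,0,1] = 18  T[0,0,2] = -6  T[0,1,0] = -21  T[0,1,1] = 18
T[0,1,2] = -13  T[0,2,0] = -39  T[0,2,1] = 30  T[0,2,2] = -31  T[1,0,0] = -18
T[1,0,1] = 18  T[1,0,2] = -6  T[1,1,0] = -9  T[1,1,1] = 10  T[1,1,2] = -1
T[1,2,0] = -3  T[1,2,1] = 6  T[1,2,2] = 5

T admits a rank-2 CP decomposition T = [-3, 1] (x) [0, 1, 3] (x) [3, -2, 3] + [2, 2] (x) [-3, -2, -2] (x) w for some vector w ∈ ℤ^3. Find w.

w = [3, -3, 1]

Subtract the known terms from T to get the rank-1 residual R = [2, 2] (x) [-3, -2, -2] (x) w, so R[i,j,k] = a[i]·b[j]·w[k]. Pick indices with nonzero a[0]·b[0] = (2)·(-3) = -6. Only the fibre through (0,0,·) is needed: R[0,0,:] = T[0,0,:] − Σₗ aₗ[0]bₗ[0]cₗ = [-18, 18, -6] − (-3)·(0)·[3, -2, 3] = [-18, 18, -6]. Then w[k] = R[0,0,k] / -6 for each k, giving w = [-18, 18, -6] / -6 = [3, -3, 1].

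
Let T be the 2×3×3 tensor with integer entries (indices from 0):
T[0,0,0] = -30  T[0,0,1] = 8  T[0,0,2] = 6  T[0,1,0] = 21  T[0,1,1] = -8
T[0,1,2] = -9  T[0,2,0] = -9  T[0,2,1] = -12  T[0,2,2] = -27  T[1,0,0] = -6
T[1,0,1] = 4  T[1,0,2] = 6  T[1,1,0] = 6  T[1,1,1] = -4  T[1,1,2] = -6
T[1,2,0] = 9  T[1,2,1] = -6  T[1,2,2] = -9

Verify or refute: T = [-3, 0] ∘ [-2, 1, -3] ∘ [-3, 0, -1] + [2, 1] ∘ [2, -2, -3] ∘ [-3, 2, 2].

Reconstruct entry (0,0,2) from the claimed factors: Σₗ aₗ[0]bₗ[0]cₗ[2] = (-3)·(-2)·(-1) + (2)·(2)·(2) = 2, but T[0,0,2] = 6. The claim is false.

No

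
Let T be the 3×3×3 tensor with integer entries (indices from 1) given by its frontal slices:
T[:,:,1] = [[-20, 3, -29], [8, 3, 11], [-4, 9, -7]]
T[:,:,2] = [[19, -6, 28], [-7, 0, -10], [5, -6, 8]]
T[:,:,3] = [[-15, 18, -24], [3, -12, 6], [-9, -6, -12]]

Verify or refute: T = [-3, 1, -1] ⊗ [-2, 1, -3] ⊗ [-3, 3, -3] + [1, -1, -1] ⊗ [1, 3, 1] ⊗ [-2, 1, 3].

Yes

Reconstruct entrywise from the claimed factors. For example, T[3,2,3] = -6 and Σₗ aₗ[3]bₗ[2]cₗ[3] = (-1)·(1)·(-3) + (-1)·(3)·(3) = -6; checking all 27 entries, every one matches. The claim holds.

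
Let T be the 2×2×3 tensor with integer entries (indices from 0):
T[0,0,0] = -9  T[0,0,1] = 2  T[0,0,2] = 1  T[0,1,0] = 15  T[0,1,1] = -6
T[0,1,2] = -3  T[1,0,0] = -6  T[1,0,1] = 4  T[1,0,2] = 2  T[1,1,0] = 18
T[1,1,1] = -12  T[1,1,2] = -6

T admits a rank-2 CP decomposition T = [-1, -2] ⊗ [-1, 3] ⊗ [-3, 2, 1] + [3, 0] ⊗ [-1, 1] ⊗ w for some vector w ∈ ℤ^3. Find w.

Subtract the known terms from T to get the rank-1 residual R = [3, 0] ⊗ [-1, 1] ⊗ w, so R[i,j,k] = a[i]·b[j]·w[k]. Pick indices with nonzero a[0]·b[0] = (3)·(-1) = -3. Only the fibre through (0,0,·) is needed: R[0,0,:] = T[0,0,:] − Σₗ aₗ[0]bₗ[0]cₗ = [-9, 2, 1] − (-1)·(-1)·[-3, 2, 1] = [-6, 0, 0]. Then w[k] = R[0,0,k] / -3 for each k, giving w = [-6, 0, 0] / -3 = [2, 0, 0].

w = [2, 0, 0]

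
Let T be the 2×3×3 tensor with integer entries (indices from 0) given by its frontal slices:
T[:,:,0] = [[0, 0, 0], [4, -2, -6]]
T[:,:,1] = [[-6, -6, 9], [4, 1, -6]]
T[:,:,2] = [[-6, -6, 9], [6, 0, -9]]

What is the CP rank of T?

Lower bound: in the mode-2 unfolding of T (rows indexed by j, columns by (i,k)) the 2×2 minor on rows j ∈ {0, 1}, columns (i,k) ∈ {(0,1), (1,0)} is det [[-6, 4], [-6, -2]] = 36 ≠ 0, so that unfolding has rank ≥ 2 and hence rank(T) ≥ 2 (CP rank is at least every unfolding rank, though it can be larger).
Upper bound: with S_k = T[:,:,k], the two rank-1 terms a₁b₁ᵀ, a₂b₂ᵀ are the rank-1 members of the pencil x·S₀ + y·S₁.
The 2×2 minor of x·S₀ + y·S₁ on rows {0,1}, columns {0,1} is 36·xy + 18·y² = 18·(y)(2·x + y), vanishing at (x:y) = (1:0) and (1:-2).
M₁ = S₀ = [[0, 0, 0], [4, -2, -6]] = 2·[0, 1][2, -1, -3]ᵀ and M₂ = S₀ − 2·S₁ = [[12, 12, -18], [-4, -4, 6]] = 2·[3, -1][2, 2, -3]ᵀ, so take a₁ = [0, 1], b₁ = [2, -1, -3], a₂ = [3, -1], b₂ = [2, 2, -3].
Each slice is an integer combination of E₁ = a₁b₁ᵀ and E₂ = a₂b₂ᵀ: S₀ = 2·E₁, S₁ = E₁ − E₂, S₂ = 2·E₁ − E₂; reading off coefficients, c₁ = [2, 1, 2] and c₂ = [0, -1, -1].
Hence T = [0, 1] ∘ [2, -1, -3] ∘ [2, 1, 2] + [3, -1] ∘ [2, 2, -3] ∘ [0, -1, -1], so rank(T) ≤ 2.
These bounds meet, so rank(T) = 2.

2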